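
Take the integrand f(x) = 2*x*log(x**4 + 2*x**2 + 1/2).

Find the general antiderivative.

Whatever form F(x) takes, F'(x) = f(x) is non-negotiable.
Check: d/dx[x**2*log(x**4 + 2*x**2 + 1/2) - 2*x**2 - sqrt(2)*log(x**2 - sqrt(2)/2 + 1)/2 + log(x**2 - sqrt(2)/2 + 1) + sqrt(2)*log(x**2 + sqrt(2)/2 + 1)/2 + log(x**2 + sqrt(2)/2 + 1)] = 2*x*log(x**4 + 2*x**2 + 1/2) = f(x).

F(x) = x**2*log(x**4 + 2*x**2 + 1/2) - 2*x**2 - sqrt(2)*log(x**2 - sqrt(2)/2 + 1)/2 + log(x**2 - sqrt(2)/2 + 1) + sqrt(2)*log(x**2 + sqrt(2)/2 + 1)/2 + log(x**2 + sqrt(2)/2 + 1) + C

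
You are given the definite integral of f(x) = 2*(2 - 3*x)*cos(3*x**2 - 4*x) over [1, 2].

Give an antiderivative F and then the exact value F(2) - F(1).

f matches the chain-rule pattern g'(h)*h' with inner function h(x) = 3*x**2 - 4*x; substituting u = h(x) collapses the integral.
F(x) = -sin(3*x**2 - 4*x) is an antiderivative of f.
Check: d/dx[-sin(3*x**2 - 4*x)] = -6*x*cos(3*x**2 - 4*x) + 4*cos(3*x**2 - 4*x), which equals f(x).
F(2) = -sin(4); F(1) = sin(1).
Integral = F(2) - F(1) = -sin(1) - sin(4).

Antiderivative: F(x) = -sin(3*x**2 - 4*x); value = -sin(1) - sin(4)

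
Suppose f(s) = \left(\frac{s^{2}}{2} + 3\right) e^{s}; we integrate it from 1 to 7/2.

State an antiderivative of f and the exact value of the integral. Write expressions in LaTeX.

Antiderivative: F(s) = \frac{\left(s^{2} - 2 s + 8\right) e^{s}}{2}; value = - \frac{7 e}{2} + \frac{53 e^{\frac{7}{2}}}{8}

f has the shape u'v + uv' for u = \frac{s^{2}}{2} - s + 4 and v = e^{s} — it is the derivative of the product u*v.
F(s) = \frac{\left(s^{2} - 2 s + 8\right) e^{s}}{2} is an antiderivative of f.
Check: d/ds[\frac{\left(s^{2} - 2 s + 8\right) e^{s}}{2}] = \frac{s^{2} e^{s}}{2} + 3 e^{s}, which equals f(s).
F(7/2) = \frac{53 e^{\frac{7}{2}}}{8}; F(1) = \frac{7 e}{2}.
Integral = F(7/2) - F(1) = - \frac{7 e}{2} + \frac{53 e^{\frac{7}{2}}}{8}.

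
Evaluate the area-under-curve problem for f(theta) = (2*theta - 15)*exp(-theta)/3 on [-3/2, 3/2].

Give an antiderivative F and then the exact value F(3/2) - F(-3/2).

Antiderivative: F(theta) = (13 - 2*theta)*exp(-theta)/3; value = -16*exp(3/2)/3 + 10*exp(-3/2)/3

Recognize the product-rule pattern: f = u'v + uv' with u = 13/3 - 2*theta/3, v = exp(-theta), so integration by parts undoes it.
F(theta) = (13 - 2*theta)*exp(-theta)/3 is an antiderivative of f.
Check: d/dtheta[(13 - 2*theta)*exp(-theta)/3] = (2*theta - 15)*exp(-theta)/3 = f(theta).
F(3/2) = 10*exp(-3/2)/3; F(-3/2) = 16*exp(3/2)/3.
Integral = F(3/2) - F(-3/2) = -16*exp(3/2)/3 + 10*exp(-3/2)/3.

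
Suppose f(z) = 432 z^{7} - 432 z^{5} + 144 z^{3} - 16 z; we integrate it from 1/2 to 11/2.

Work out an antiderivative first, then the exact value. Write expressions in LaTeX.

Antiderivative: F(z) = \frac{2 \left(3 z^{2} - 1\right)^{4}}{3}; value = \frac{173024085}{4}

f matches the chain-rule pattern g'(h)*h' with inner function h(z) = 3 z^{2} - 1; substituting u = h(z) collapses the integral.
F(z) = \frac{2 \left(3 z^{2} - 1\right)^{4}}{3} is an antiderivative of f.
Check: d/dz[\frac{2 \left(3 z^{2} - 1\right)^{4}}{3}] = 432 z^{7} - 432 z^{5} + 144 z^{3} - 16 z = f(z).
F(11/2) = \frac{16610312161}{384}; F(1/2) = \frac{1}{384}.
Integral = F(11/2) - F(1/2) = \frac{173024085}{4}.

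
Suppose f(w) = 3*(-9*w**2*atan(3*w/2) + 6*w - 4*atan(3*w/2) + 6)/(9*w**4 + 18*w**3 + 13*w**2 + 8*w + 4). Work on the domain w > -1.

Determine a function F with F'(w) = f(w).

An antiderivative is F(w) = 3*atan(3*w/2)/(w + 1).

Recognize the product-rule pattern: f = u'v + uv' with u = 3/(w + 1), v = atan(3*w/2), so integration by parts undoes it.
Check: d/dw[3*atan(3*w/2)/(w + 1)] = (-27*w**2*atan(3*w/2) + 18*w - 12*atan(3*w/2) + 18)/(9*w**4 + 18*w**3 + 13*w**2 + 8*w + 4), which equals f(w).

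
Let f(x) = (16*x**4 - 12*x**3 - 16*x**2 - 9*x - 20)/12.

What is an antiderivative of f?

A first test for any F(x): its x-derivative must equal f(x) identically.
Check: d/dx[4*x**5/15 - x**4/4 - 4*x**3/9 - 3*x**2/8 - 5*x/3] = 4*x**4/3 - x**3 - 4*x**2/3 - 3*x/4 - 5/3, which equals f(x).

An antiderivative is F(x) = 4*x**5/15 - x**4/4 - 4*x**3/9 - 3*x**2/8 - 5*x/3.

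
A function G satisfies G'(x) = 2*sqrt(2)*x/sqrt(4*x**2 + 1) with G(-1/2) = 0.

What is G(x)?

The substitution u = 2*x**2 + 1/2 works: G'(x) is exactly (dG/du)*(du/dx) for that inner function.
A general antiderivative is sqrt(2*x**2 + 1/2) + C.
The condition gives C = 0 - (1) = -1.
So G(x) = (sqrt(2)*sqrt(4*x**2 + 1) - 2)/2.
Check: d/dx[(sqrt(2)*sqrt(4*x**2 + 1) - 2)/2] = 2*sqrt(2)*x/sqrt(4*x**2 + 1) = G'(x).

G(x) = (sqrt(2)*sqrt(4*x**2 + 1) - 2)/2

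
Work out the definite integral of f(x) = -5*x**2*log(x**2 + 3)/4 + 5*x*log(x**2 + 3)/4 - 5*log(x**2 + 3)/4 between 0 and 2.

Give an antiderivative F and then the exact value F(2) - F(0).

Antiderivative: F(x) = 5*x**3/18 - 5*x**2/8 + (-5*x**3/12 + 5*x**2/8 - 5*x/4)*log(x**2 + 3) + 15*log(x**2 + 3)/8; value = -35*log(7)/24 - 15*log(3)/8 - 5/18

The integrand splits into summands that can be handled one at a time.
F(x) = 5*x**3/18 - 5*x**2/8 + (-5*x**3/12 + 5*x**2/8 - 5*x/4)*log(x**2 + 3) + 15*log(x**2 + 3)/8 is an antiderivative of f.
Check: d/dx[5*x**3/18 - 5*x**2/8 + (-5*x**3/12 + 5*x**2/8 - 5*x/4)*log(x**2 + 3) + 15*log(x**2 + 3)/8] = -5*x**2*log(x**2 + 3)/4 + 5*x*log(x**2 + 3)/4 - 5*log(x**2 + 3)/4 = f(x).
F(2) = -35*log(7)/24 - 5/18; F(0) = 15*log(3)/8.
Integral = F(2) - F(0) = -35*log(7)/24 - 15*log(3)/8 - 5/18.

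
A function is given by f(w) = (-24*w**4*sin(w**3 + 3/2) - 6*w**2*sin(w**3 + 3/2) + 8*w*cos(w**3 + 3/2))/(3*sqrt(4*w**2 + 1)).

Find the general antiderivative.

F(w) = 2*sqrt(4*w**2 + 1)*cos(w**3 + 3/2)/3 + C

f has the shape u'v + uv' for u = 2*sqrt(4*w**2 + 1)/3 and v = cos(w**3 + 3/2) — it is the derivative of the product u*v.
Check: d/dw[2*sqrt(4*w**2 + 1)*cos(w**3 + 3/2)/3] = (-24*w**4*sin(w**3 + 3/2) - 6*w**2*sin(w**3 + 3/2) + 8*w*cos(w**3 + 3/2))/(3*sqrt(4*w**2 + 1)) = f(w).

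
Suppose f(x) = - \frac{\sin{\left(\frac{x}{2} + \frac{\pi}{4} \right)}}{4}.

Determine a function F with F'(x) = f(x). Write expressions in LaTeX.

An antiderivative is F(x) = \frac{\cos{\left(\frac{x}{2} + \frac{\pi}{4} \right)}}{2}.

An antiderivative F(x) passes only if d/dx[F] lands on f(x) exactly.
Check: d/dx[\frac{\cos{\left(\frac{x}{2} + \frac{\pi}{4} \right)}}{2}] = - \frac{\sin{\left(\frac{x}{2} + \frac{\pi}{4} \right)}}{4} = f(x).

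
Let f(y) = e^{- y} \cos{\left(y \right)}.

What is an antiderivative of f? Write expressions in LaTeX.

Check any antiderivative F(y) by computing F'(y) and comparing it with f(y).
Check: d/dy[\frac{e^{- y} \sin{\left(y \right)}}{2} - \frac{e^{- y} \cos{\left(y \right)}}{2}] = e^{- y} \cos{\left(y \right)} = f(y).

An antiderivative is F(y) = \frac{e^{- y} \sin{\left(y \right)}}{2} - \frac{e^{- y} \cos{\left(y \right)}}{2}.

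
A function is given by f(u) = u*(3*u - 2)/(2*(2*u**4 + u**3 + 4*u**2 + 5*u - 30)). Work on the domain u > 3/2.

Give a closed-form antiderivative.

An antiderivative is F(u) = 15*log(u - 3/2)/406 - 8*log(u + 2)/63 + 47*log(u**2 + 5)/1044 + 23*sqrt(5)*atan(sqrt(5)*u/5)/261.

Factor the denominator (2*(u + 2)*(2*u - 3)*(u**2 + 5)) and decompose: f = (47*u + 230)/(522*(u**2 + 5)) + 15/(203*(2*u - 3)) - 8/(63*(u + 2)); each piece integrates to a log, atan, or power term.
Check: d/du[15*log(u - 3/2)/406 - 8*log(u + 2)/63 + 47*log(u**2 + 5)/1044 + 23*sqrt(5)*atan(sqrt(5)*u/5)/261] = (3*u**2 - 2*u)/(4*u**4 + 2*u**3 + 8*u**2 + 10*u - 60), which equals f(u).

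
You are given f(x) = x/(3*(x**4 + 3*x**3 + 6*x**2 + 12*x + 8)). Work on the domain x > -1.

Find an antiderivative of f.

The denominator factors as 3*(x + 1)*(x + 2)*(x**2 + 4); partial fractions split f into directly integrable pieces: -(x - 6)/(60*(x**2 + 4)) + 1/(12*(x + 2)) - 1/(15*(x + 1)).
Check: d/dx[(-8*log(x + 1) + 10*log(x + 2) - log(x**2 + 4) + 6*atan(x/2))/120] = x/(3*x**4 + 9*x**3 + 18*x**2 + 36*x + 24), which equals f(x).

An antiderivative is F(x) = (-8*log(x + 1) + 10*log(x + 2) - log(x**2 + 4) + 6*atan(x/2))/120.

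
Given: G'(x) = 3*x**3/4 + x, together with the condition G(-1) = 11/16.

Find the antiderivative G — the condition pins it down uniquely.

G(x) = 3*x**4/16 + x**2/2

Integrate term by term and add the pieces.
A general antiderivative is 3*x**4/16 + x**2/2 + C.
The condition gives C = 11/16 - (11/16) = 0.
So G(x) = 3*x**4/16 + x**2/2.
Check: d/dx[3*x**4/16 + x**2/2] = 3*x**3/4 + x = G'(x).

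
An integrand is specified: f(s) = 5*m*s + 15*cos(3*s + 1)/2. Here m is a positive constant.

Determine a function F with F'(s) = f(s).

Integrate term by term and add the pieces.
Check: d/ds[5*m*s**2/2 + 5*sin(3*s + 1)/2] = 5*m*s + 15*cos(3*s + 1)/2 = f(s).

An antiderivative is F(s) = 5*m*s**2/2 + 5*sin(3*s + 1)/2.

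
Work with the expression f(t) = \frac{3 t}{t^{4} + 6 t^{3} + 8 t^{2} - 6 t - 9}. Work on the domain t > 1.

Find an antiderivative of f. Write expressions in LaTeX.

An antiderivative is F(t) = \frac{3 \log{\left(t - 1 \right)}}{32} + \frac{3 \log{\left(t + 1 \right)}}{8} - \frac{15 \log{\left(t + 3 \right)}}{32} + \frac{9}{8 t + 24}.

Factor the denominator (\left(t - 1\right) \left(t + 1\right) \left(t + 3\right)^{2}) and decompose: f = - \frac{15}{32 \left(t + 3\right)} - \frac{9}{8 \left(t + 3\right)^{2}} + \frac{3}{8 \left(t + 1\right)} + \frac{3}{32 \left(t - 1\right)}; each piece integrates to a log, atan, or power term.
Check: d/dt[\frac{3 \log{\left(t - 1 \right)}}{32} + \frac{3 \log{\left(t + 1 \right)}}{8} - \frac{15 \log{\left(t + 3 \right)}}{32} + \frac{9}{8 t + 24}] = \frac{3 t}{t^{4} + 6 t^{3} + 8 t^{2} - 6 t - 9} = f(t).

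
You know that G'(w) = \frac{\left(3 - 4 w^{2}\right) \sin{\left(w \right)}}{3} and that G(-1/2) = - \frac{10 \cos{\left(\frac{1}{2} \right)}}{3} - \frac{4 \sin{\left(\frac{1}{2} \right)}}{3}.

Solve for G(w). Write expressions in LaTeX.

For G(w) to be correct, d/dw[G] must agree with the stated G'(w) identically.
A general antiderivative is \frac{4 w^{2} \cos{\left(w \right)}}{3} - \frac{8 w \sin{\left(w \right)}}{3} - \frac{11 \cos{\left(w \right)}}{3} + C.
The condition gives C = - \frac{10 \cos{\left(\frac{1}{2} \right)}}{3} - \frac{4 \sin{\left(\frac{1}{2} \right)}}{3} - (- \frac{10 \cos{\left(\frac{1}{2} \right)}}{3} - \frac{4 \sin{\left(\frac{1}{2} \right)}}{3}) = 0.
So G(w) = \frac{4 w^{2} \cos{\left(w \right)}}{3} - \frac{8 w \sin{\left(w \right)}}{3} - \frac{11 \cos{\left(w \right)}}{3}.
Check: d/dw[\frac{4 w^{2} \cos{\left(w \right)}}{3} - \frac{8 w \sin{\left(w \right)}}{3} - \frac{11 \cos{\left(w \right)}}{3}] = - \frac{4 w^{2} \sin{\left(w \right)}}{3} + \sin{\left(w \right)}, which equals G'(w).

G(w) = \frac{4 w^{2} \cos{\left(w \right)}}{3} - \frac{8 w \sin{\left(w \right)}}{3} - \frac{11 \cos{\left(w \right)}}{3}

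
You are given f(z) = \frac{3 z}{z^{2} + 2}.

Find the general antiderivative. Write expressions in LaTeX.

f matches the chain-rule pattern g'(h)*h' with inner function h(z) = z^{2} + 2; substituting u = h(z) collapses the integral.
Check: d/dz[\frac{3 \log{\left(z^{2} + 2 \right)}}{2}] = \frac{3 z}{z^{2} + 2} = f(z).

F(z) = \frac{3 \log{\left(z^{2} + 2 \right)}}{2} + C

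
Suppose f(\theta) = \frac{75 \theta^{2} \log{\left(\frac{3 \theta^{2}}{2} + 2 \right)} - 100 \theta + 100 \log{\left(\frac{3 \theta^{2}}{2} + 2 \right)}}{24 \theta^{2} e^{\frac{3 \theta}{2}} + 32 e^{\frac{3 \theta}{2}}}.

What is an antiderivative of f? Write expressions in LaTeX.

f has the shape u'v + uv' for u = - \frac{25 e^{- \frac{3 \theta}{2}}}{12} and v = \log{\left(\frac{3 \theta^{2}}{2} + 2 \right)} — it is the derivative of the product u*v.
Check: d/d\theta[- \frac{25 e^{- \frac{3 \theta}{2}} \log{\left(\frac{3 \theta^{2}}{2} + 2 \right)}}{12}] = \frac{75 \theta^{2} \log{\left(\frac{3 \theta^{2}}{2} + 2 \right)} - 100 \theta + 100 \log{\left(\frac{3 \theta^{2}}{2} + 2 \right)}}{24 \theta^{2} e^{\frac{3 \theta}{2}} + 32 e^{\frac{3 \theta}{2}}} = f(\theta).

An antiderivative is F(\theta) = - \frac{25 e^{- \frac{3 \theta}{2}} \log{\left(\frac{3 \theta^{2}}{2} + 2 \right)}}{12}.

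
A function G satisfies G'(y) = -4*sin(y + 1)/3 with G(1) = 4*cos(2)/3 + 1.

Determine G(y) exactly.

Whatever form G(y) takes, its d/dy must return the stated G'(y).
A general antiderivative is 4*cos(y + 1)/3 + C.
The condition gives C = 4*cos(2)/3 + 1 - (4*cos(2)/3) = 1.
So G(y) = 4*cos(y + 1)/3 + 1.
Check: d/dy[4*cos(y + 1)/3 + 1] = -4*sin(y + 1)/3 = G'(y).

G(y) = 4*cos(y + 1)/3 + 1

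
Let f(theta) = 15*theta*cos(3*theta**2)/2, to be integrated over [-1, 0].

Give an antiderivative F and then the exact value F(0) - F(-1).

f matches the chain-rule pattern g'(h)*h' with inner function h(theta) = 3*theta**2; substituting u = h(theta) collapses the integral.
F(theta) = 5*sin(3*theta**2)/4 is an antiderivative of f.
Check: d/dtheta[5*sin(3*theta**2)/4] = 15*theta*cos(3*theta**2)/2 = f(theta).
F(0) = 0; F(-1) = 5*sin(3)/4.
Integral = F(0) - F(-1) = -5*sin(3)/4.

Antiderivative: F(theta) = 5*sin(3*theta**2)/4; value = -5*sin(3)/4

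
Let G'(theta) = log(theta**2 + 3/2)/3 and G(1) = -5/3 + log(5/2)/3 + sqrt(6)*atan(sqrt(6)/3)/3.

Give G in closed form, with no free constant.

Check a candidate G(theta) by differentiating: d/dtheta[G] must match the given G'(theta).
A general antiderivative is theta*log(theta**2 + 3/2)/3 - 2*theta/3 + sqrt(6)*atan(sqrt(6)*theta/3)/3 + C.
The condition gives C = -5/3 + log(5/2)/3 + sqrt(6)*atan(sqrt(6)/3)/3 - (-2/3 + log(5/2)/3 + sqrt(6)*atan(sqrt(6)/3)/3) = -1.
So G(theta) = theta*log(theta**2 + 3/2)/3 - 2*theta/3 + sqrt(6)*atan(sqrt(6)*theta/3)/3 - 1.
Check: d/dtheta[theta*log(theta**2 + 3/2)/3 - 2*theta/3 + sqrt(6)*atan(sqrt(6)*theta/3)/3 - 1] = log(theta**2 + 3/2)/3 = G'(theta).

G(theta) = theta*log(theta**2 + 3/2)/3 - 2*theta/3 + sqrt(6)*atan(sqrt(6)*theta/3)/3 - 1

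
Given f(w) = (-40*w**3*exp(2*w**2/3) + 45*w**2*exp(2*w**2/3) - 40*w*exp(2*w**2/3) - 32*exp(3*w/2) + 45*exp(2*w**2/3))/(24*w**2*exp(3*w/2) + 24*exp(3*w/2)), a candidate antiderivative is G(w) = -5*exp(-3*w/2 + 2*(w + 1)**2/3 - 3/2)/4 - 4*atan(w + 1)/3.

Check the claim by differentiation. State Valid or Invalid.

Invalid: d/dw[G] - f = (40*w**5*exp(5/6)*exp(w/6) - 40*w**5*exp(3*w/2) + 35*w**4*exp(5/6)*exp(w/6) - 75*w**4*exp(3*w/2) + 30*w**3*exp(5/6)*exp(w/6) - 110*w**3*exp(3*w/2) - 55*w**2*exp(5/6)*exp(w/6) - 65*w**2*exp(3*w/2) - 10*w*exp(5/6)*exp(w/6) + 64*w*exp(5/6)*exp(5*w/3)*exp(-2*w**2/3) - 70*w*exp(3*w/2) - 90*exp(5/6)*exp(w/6) + 32*exp(5/6)*exp(5*w/3)*exp(-2*w**2/3) + 10*exp(3*w/2))/(24*w**4*exp(5/6)*exp(5*w/3)*exp(-2*w**2/3) + 48*w**3*exp(5/6)*exp(5*w/3)*exp(-2*w**2/3) + 72*w**2*exp(5/6)*exp(5*w/3)*exp(-2*w**2/3) + 48*w*exp(5/6)*exp(5*w/3)*exp(-2*w**2/3) + 48*exp(5/6)*exp(5*w/3)*exp(-2*w**2/3)), which is not 0.

d/dw[G] = (-40*w**3 - 75*w**2 - 70*w - 32*exp(5/6)*exp(w/6)*exp(-2*w**2/3) + 10)/(24*w**2*exp(5/6)*exp(w/6)*exp(-2*w**2/3) + 48*w*exp(5/6)*exp(w/6)*exp(-2*w**2/3) + 48*exp(5/6)*exp(w/6)*exp(-2*w**2/3))
d/dw[G] - f(w) = (40*w**5*exp(5/6)*exp(w/6) - 40*w**5*exp(3*w/2) + 35*w**4*exp(5/6)*exp(w/6) - 75*w**4*exp(3*w/2) + 30*w**3*exp(5/6)*exp(w/6) - 110*w**3*exp(3*w/2) - 55*w**2*exp(5/6)*exp(w/6) - 65*w**2*exp(3*w/2) - 10*w*exp(5/6)*exp(w/6) + 64*w*exp(5/6)*exp(5*w/3)*exp(-2*w**2/3) - 70*w*exp(3*w/2) - 90*exp(5/6)*exp(w/6) + 32*exp(5/6)*exp(5*w/3)*exp(-2*w**2/3) + 10*exp(3*w/2))/(24*w**4*exp(5/6)*exp(5*w/3)*exp(-2*w**2/3) + 48*w**3*exp(5/6)*exp(5*w/3)*exp(-2*w**2/3) + 72*w**2*exp(5/6)*exp(5*w/3)*exp(-2*w**2/3) + 48*w*exp(5/6)*exp(5*w/3)*exp(-2*w**2/3) + 48*exp(5/6)*exp(5*w/3)*exp(-2*w**2/3)) != 0.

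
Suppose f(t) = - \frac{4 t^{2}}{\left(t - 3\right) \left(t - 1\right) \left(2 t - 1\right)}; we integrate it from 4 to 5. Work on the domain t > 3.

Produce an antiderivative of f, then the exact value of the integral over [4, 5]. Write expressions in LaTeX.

The denominator factors as \left(t - 3\right) \left(t - 1\right) \left(2 t - 1\right); partial fractions split f into directly integrable pieces: - \frac{4}{5 \left(2 t - 1\right)} + \frac{2}{t - 1} - \frac{18}{5 \left(t - 3\right)}.
F(t) = - \frac{18 \log{\left(t - 3 \right)}}{5} + 2 \log{\left(t - 1 \right)} - \frac{2 \log{\left(t - \frac{1}{2} \right)}}{5} is an antiderivative of f.
Check: d/dt[- \frac{18 \log{\left(t - 3 \right)}}{5} + 2 \log{\left(t - 1 \right)} - \frac{2 \log{\left(t - \frac{1}{2} \right)}}{5}] = - \frac{4 t^{2}}{2 t^{3} - 9 t^{2} + 10 t - 3}, which equals f(t).
F(5) = - \frac{18 \log{\left(2 \right)}}{5} - \frac{2 \log{\left(\frac{9}{2} \right)}}{5} + 2 \log{\left(4 \right)}; F(4) = - \frac{2 \log{\left(\frac{7}{2} \right)}}{5} + 2 \log{\left(3 \right)}.
Integral = F(5) - F(4) = - \frac{18 \log{\left(2 \right)}}{5} - 2 \log{\left(3 \right)} - \frac{2 \log{\left(\frac{9}{2} \right)}}{5} + \frac{2 \log{\left(\frac{7}{2} \right)}}{5} + 2 \log{\left(4 \right)}.

Antiderivative: F(t) = - \frac{18 \log{\left(t - 3 \right)}}{5} + 2 \log{\left(t - 1 \right)} - \frac{2 \log{\left(t - \frac{1}{2} \right)}}{5}; value = - \frac{18 \log{\left(2 \right)}}{5} - 2 \log{\left(3 \right)} - \frac{2 \log{\left(\frac{9}{2} \right)}}{5} + \frac{2 \log{\left(\frac{7}{2} \right)}}{5} + 2 \log{\left(4 \right)}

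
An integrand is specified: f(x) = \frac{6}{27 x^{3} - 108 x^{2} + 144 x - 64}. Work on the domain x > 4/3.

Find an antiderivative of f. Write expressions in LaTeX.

An antiderivative is F(x) = - \frac{1}{9 x^{2} - 24 x + 16}.

Any candidate F(x) must reproduce f(x) exactly when differentiated.
Check: d/dx[- \frac{1}{9 x^{2} - 24 x + 16}] = \frac{6}{27 x^{3} - 108 x^{2} + 144 x - 64} = f(x).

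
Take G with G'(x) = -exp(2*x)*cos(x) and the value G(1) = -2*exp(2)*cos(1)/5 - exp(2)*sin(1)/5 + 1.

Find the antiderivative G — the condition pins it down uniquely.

G(x) = -(exp(2*x)*sin(x) + 2*exp(2*x)*cos(x) - 5)/5

Since d/dx undoes antidifferentiation here, G(x) must give back the stated G'(x).
A general antiderivative is -exp(2*x)*sin(x)/5 - 2*exp(2*x)*cos(x)/5 + C.
The condition gives C = -2*exp(2)*cos(1)/5 - exp(2)*sin(1)/5 + 1 - (-2*exp(2)*cos(1)/5 - exp(2)*sin(1)/5) = 1.
So G(x) = -(exp(2*x)*sin(x) + 2*exp(2*x)*cos(x) - 5)/5.
Check: d/dx[-(exp(2*x)*sin(x) + 2*exp(2*x)*cos(x) - 5)/5] = -exp(2*x)*cos(x) = G'(x).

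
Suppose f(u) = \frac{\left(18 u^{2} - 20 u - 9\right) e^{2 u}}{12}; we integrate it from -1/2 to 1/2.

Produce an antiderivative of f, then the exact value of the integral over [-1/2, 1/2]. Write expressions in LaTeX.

Antiderivative: F(u) = \frac{\left(9 u^{2} - 19 u + 5\right) e^{2 u}}{12}; value = - \frac{67}{48 e} - \frac{3 e}{16}

f has the shape v'r + vr' for v = \frac{3 u^{2}}{4} - \frac{19 u}{12} + \frac{5}{12} and r = e^{2 u} — it is the derivative of the product v*r.
F(u) = \frac{\left(9 u^{2} - 19 u + 5\right) e^{2 u}}{12} is an antiderivative of f.
Check: d/du[\frac{\left(9 u^{2} - 19 u + 5\right) e^{2 u}}{12}] = \frac{3 u^{2} e^{2 u}}{2} - \frac{5 u e^{2 u}}{3} - \frac{3 e^{2 u}}{4}, which equals f(u).
F(1/2) = - \frac{3 e}{16}; F(-1/2) = \frac{67}{48 e}.
Integral = F(1/2) - F(-1/2) = - \frac{67}{48 e} - \frac{3 e}{16}.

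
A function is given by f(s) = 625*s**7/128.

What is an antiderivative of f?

A candidate is checked by its d/ds: the result must match f(s).
Check: d/ds[625*s**8/1024] = 625*s**7/128 = f(s).

An antiderivative is F(s) = 625*s**8/1024.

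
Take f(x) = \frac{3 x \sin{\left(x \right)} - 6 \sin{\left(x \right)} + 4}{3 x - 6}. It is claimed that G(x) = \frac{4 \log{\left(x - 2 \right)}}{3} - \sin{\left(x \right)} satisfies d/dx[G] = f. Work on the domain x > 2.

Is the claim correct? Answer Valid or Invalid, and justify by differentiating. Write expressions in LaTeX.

d/dx[G] = \frac{- 3 x \cos{\left(x \right)} + 6 \cos{\left(x \right)} + 4}{3 x - 6}
d/dx[G] - f(x) = - \sin{\left(x \right)} - \cos{\left(x \right)} != 0.

Invalid: d/dx[G] - f = - \sin{\left(x \right)} - \cos{\left(x \right)}, which is not 0.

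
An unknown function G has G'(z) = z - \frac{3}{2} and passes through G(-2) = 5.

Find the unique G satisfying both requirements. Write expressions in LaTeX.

Since d/dz undoes antidifferentiation here, G(z) must give back the stated G'(z).
A general antiderivative is \frac{z^{2}}{2} - \frac{3 z}{2} + 1 + C.
The condition gives C = 5 - (6) = -1.
So G(z) = \frac{z^{2}}{2} - \frac{3 z}{2}.
Check: d/dz[\frac{z^{2}}{2} - \frac{3 z}{2}] = z - \frac{3}{2} = G'(z).

G(z) = \frac{z^{2}}{2} - \frac{3 z}{2}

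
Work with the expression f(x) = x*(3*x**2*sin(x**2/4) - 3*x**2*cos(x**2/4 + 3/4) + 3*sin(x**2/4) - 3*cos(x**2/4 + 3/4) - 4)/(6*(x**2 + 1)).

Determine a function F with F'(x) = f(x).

An antiderivative is F(x) = -(log(x**2 + 1) + 3*sin(x**2/4 + 3/4) + 3*cos(x**2/4))/3.

Any candidate F(x) must reproduce f(x) exactly when differentiated.
Check: d/dx[-(log(x**2 + 1) + 3*sin(x**2/4 + 3/4) + 3*cos(x**2/4))/3] = (3*x**3*sin(x**2/4) - 3*x**3*cos(x**2/4 + 3/4) + 3*x*sin(x**2/4) - 3*x*cos(x**2/4 + 3/4) - 4*x)/(6*x**2 + 6), which equals f(x).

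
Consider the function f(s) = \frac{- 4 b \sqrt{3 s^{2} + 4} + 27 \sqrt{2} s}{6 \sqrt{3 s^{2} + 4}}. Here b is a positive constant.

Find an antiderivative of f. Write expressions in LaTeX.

For F(s) to be correct the identity F'(s) - f(s) = 0 must hold.
Check: d/ds[\frac{- 4 b s + 9 \sqrt{2} \sqrt{3 s^{2} + 4}}{6}] = \frac{- 4 b \sqrt{3 s^{2} + 4} + 27 \sqrt{2} s}{6 \sqrt{3 s^{2} + 4}} = f(s).

An antiderivative is F(s) = \frac{- 4 b s + 9 \sqrt{2} \sqrt{3 s^{2} + 4}}{6}.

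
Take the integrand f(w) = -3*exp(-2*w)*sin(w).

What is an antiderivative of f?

An antiderivative is F(w) = 3*(2*sin(w) + cos(w))*exp(-2*w)/5.

An antiderivative F(w) passes only if d/dw[F] lands on f(w) exactly.
Check: d/dw[3*(2*sin(w) + cos(w))*exp(-2*w)/5] = -3*exp(-2*w)*sin(w) = f(w).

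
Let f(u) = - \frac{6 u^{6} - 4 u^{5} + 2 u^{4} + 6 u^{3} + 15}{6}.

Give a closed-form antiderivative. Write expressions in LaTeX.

An antiderivative is F(u) = - \frac{u^{7}}{7} + \frac{u^{6}}{9} - \frac{u^{5}}{15} - \frac{u^{4}}{4} - \frac{5 u}{2}.

Any candidate F(u) must reproduce f(u) exactly when differentiated.
Check: d/du[- \frac{u^{7}}{7} + \frac{u^{6}}{9} - \frac{u^{5}}{15} - \frac{u^{4}}{4} - \frac{5 u}{2}] = - u^{6} + \frac{2 u^{5}}{3} - \frac{u^{4}}{3} - u^{3} - \frac{5}{2}, which equals f(u).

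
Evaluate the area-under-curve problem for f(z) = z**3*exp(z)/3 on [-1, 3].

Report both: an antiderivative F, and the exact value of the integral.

f has the shape u'v + uv' for u = z**3/3 - z**2 + 2*z - 2 and v = exp(z) — it is the derivative of the product u*v.
F(z) = z**3*exp(z)/3 - z**2*exp(z) + 2*z*exp(z) - 2*exp(z) is an antiderivative of f.
Check: d/dz[z**3*exp(z)/3 - z**2*exp(z) + 2*z*exp(z) - 2*exp(z)] = z**3*exp(z)/3 = f(z).
F(3) = 4*exp(3); F(-1) = -16*exp(-1)/3.
Integral = F(3) - F(-1) = 16*exp(-1)/3 + 4*exp(3).

Antiderivative: F(z) = z**3*exp(z)/3 - z**2*exp(z) + 2*z*exp(z) - 2*exp(z); value = 16*exp(-1)/3 + 4*exp(3)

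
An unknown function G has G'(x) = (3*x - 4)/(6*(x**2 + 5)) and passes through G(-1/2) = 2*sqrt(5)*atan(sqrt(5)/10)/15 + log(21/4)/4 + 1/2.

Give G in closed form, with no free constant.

Recover the given G'(x) by differentiating a candidate G(x); any mismatch rules it out.
A general antiderivative is log(x**2 + 5)/4 - 2*sqrt(5)*atan(sqrt(5)*x/5)/15 + C.
The condition gives C = 2*sqrt(5)*atan(sqrt(5)/10)/15 + log(21/4)/4 + 1/2 - (2*sqrt(5)*atan(sqrt(5)/10)/15 + log(21/4)/4) = 1/2.
So G(x) = log(x**2 + 5)/4 - 2*sqrt(5)*atan(sqrt(5)*x/5)/15 + 1/2.
Check: d/dx[log(x**2 + 5)/4 - 2*sqrt(5)*atan(sqrt(5)*x/5)/15 + 1/2] = (3*x - 4)/(6*x**2 + 30), which equals G'(x).

G(x) = log(x**2 + 5)/4 - 2*sqrt(5)*atan(sqrt(5)*x/5)/15 + 1/2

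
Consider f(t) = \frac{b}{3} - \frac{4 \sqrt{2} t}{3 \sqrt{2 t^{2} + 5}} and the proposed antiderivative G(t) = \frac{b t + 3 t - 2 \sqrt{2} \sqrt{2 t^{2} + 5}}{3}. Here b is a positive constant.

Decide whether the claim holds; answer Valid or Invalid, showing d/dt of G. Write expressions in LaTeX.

d/dt[G] = \frac{b \sqrt{2 t^{2} + 5} - 4 \sqrt{2} t + 3 \sqrt{2 t^{2} + 5}}{3 \sqrt{2 t^{2} + 5}}
d/dt[G] - f(t) = 1 != 0.

Invalid: d/dt[G] - f = 1, which is not 0.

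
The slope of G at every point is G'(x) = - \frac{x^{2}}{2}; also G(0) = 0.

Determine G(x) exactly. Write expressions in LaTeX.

A candidate passes only if d/dx[G] lands on the given G'(x) exactly.
A general antiderivative is - \frac{x^{3}}{6} + C.
The condition gives C = 0 - (0) = 0.
So G(x) = - \frac{x^{3}}{6}.
Check: d/dx[- \frac{x^{3}}{6}] = - \frac{x^{2}}{2} = G'(x).

G(x) = - \frac{x^{3}}{6}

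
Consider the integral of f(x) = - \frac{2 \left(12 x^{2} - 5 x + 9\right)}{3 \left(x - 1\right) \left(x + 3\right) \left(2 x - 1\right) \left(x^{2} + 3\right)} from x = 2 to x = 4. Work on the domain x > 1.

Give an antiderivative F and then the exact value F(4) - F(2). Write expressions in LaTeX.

Factor the denominator (3 \left(x - 1\right) \left(x + 3\right) \left(2 x - 1\right) \left(x^{2} + 3\right)) and decompose: f = \frac{29 x - 31}{78 \left(x^{2} + 3\right)} + \frac{304}{273 \left(2 x - 1\right)} - \frac{11}{42 \left(x + 3\right)} - \frac{2}{3 \left(x - 1\right)}; each piece integrates to a log, atan, or power term.
F(x) = \frac{- 2184 \log{\left(x - 1 \right)} + 1824 \log{\left(x - \frac{1}{2} \right)} - 858 \log{\left(x + 3 \right)} + 609 \log{\left(x^{2} + 3 \right)} - 434 \sqrt{3} \operatorname{atan}{\left(\frac{\sqrt{3} x}{3} \right)}}{3276} is an antiderivative of f.
Check: d/dx[\frac{- 2184 \log{\left(x - 1 \right)} + 1824 \log{\left(x - \frac{1}{2} \right)} - 858 \log{\left(x + 3 \right)} + 609 \log{\left(x^{2} + 3 \right)} - 434 \sqrt{3} \operatorname{atan}{\left(\frac{\sqrt{3} x}{3} \right)}}{3276}] = \frac{- 24 x^{2} + 10 x - 18}{6 x^{5} + 9 x^{4} - 6 x^{3} + 36 x^{2} - 72 x + 27}, which equals f(x).
F(4) = - \frac{2 \log{\left(3 \right)}}{3} - \frac{11 \log{\left(7 \right)}}{42} - \frac{31 \sqrt{3} \operatorname{atan}{\left(\frac{4 \sqrt{3}}{3} \right)}}{234} + \frac{29 \log{\left(19 \right)}}{156} + \frac{152 \log{\left(\frac{7}{2} \right)}}{273}; F(2) = - \frac{11 \log{\left(5 \right)}}{42} - \frac{31 \sqrt{3} \operatorname{atan}{\left(\frac{2 \sqrt{3}}{3} \right)}}{234} + \frac{152 \log{\left(\frac{3}{2} \right)}}{273} + \frac{29 \log{\left(7 \right)}}{156}.
Integral = F(4) - F(2) = - \frac{163 \log{\left(7 \right)}}{364} - \frac{2 \log{\left(3 \right)}}{3} - \frac{31 \sqrt{3} \operatorname{atan}{\left(\frac{4 \sqrt{3}}{3} \right)}}{234} - \frac{152 \log{\left(\frac{3}{2} \right)}}{273} + \frac{31 \sqrt{3} \operatorname{atan}{\left(\frac{2 \sqrt{3}}{3} \right)}}{234} + \frac{11 \log{\left(5 \right)}}{42} + \frac{29 \log{\left(19 \right)}}{156} + \frac{152 \log{\left(\frac{7}{2} \right)}}{273}.

Antiderivative: F(x) = \frac{- 2184 \log{\left(x - 1 \right)} + 1824 \log{\left(x - \frac{1}{2} \right)} - 858 \log{\left(x + 3 \right)} + 609 \log{\left(x^{2} + 3 \right)} - 434 \sqrt{3} \operatorname{atan}{\left(\frac{\sqrt{3} x}{3} \right)}}{3276}; value = - \frac{163 \log{\left(7 \right)}}{364} - \frac{2 \log{\left(3 \right)}}{3} - \frac{31 \sqrt{3} \operatorname{atan}{\left(\frac{4 \sqrt{3}}{3} \right)}}{234} - \frac{152 \log{\left(\frac{3}{2} \right)}}{273} + \frac{31 \sqrt{3} \operatorname{atan}{\left(\frac{2 \sqrt{3}}{3} \right)}}{234} + \frac{11 \log{\left(5 \right)}}{42} + \frac{29 \log{\left(19 \right)}}{156} + \frac{152 \log{\left(\frac{7}{2} \right)}}{273}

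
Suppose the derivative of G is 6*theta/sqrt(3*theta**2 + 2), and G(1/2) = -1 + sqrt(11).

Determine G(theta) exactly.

G'(theta) matches the chain-rule pattern g'(h)*h' with inner function h(theta) = 3*theta**2 + 2; substituting u = h(theta) collapses the integral.
A general antiderivative is 2*sqrt(3*theta**2 + 2) + C.
The condition gives C = -1 + sqrt(11) - (sqrt(11)) = -1.
So G(theta) = 2*sqrt(3*theta**2 + 2) - 1.
Check: d/dtheta[2*sqrt(3*theta**2 + 2) - 1] = 6*theta/sqrt(3*theta**2 + 2) = G'(theta).

G(theta) = 2*sqrt(3*theta**2 + 2) - 1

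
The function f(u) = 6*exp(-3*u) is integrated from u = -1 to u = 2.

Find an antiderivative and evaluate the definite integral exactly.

Antiderivative: F(u) = -2*exp(-3*u); value = -2*exp(-6) + 2*exp(3)

Check any antiderivative F(u) by computing F'(u) and comparing it with f(u).
F(u) = -2*exp(-3*u) is an antiderivative of f.
Check: d/du[-2*exp(-3*u)] = 6*exp(-3*u) = f(u).
F(2) = -2*exp(-6); F(-1) = -2*exp(3).
Integral = F(2) - F(-1) = -2*exp(-6) + 2*exp(3).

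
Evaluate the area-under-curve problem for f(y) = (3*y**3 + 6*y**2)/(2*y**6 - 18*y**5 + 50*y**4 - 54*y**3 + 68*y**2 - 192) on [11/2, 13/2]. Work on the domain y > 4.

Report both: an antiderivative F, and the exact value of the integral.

Factor the denominator (2*(y - 4)**2*(y - 2)*(y + 1)*(y**2 + 3)) and decompose: f = 9*(143*y + 97)/(20216*(y**2 + 3)) - 1/(200*(y + 1)) + 2/(7*(y - 2)) - 3108/(9025*(y - 4)) + 72/(95*(y - 4)**2); each piece integrates to a log, atan, or power term.
F(y) = (-348096*(y - 4)*log(y - 4) + 288800*(y - 4)*log(y - 2) - 5054*(y - 4)*log(y + 1) + 32175*(y - 4)*log(y**2 + 3) + 14550*sqrt(3)*(y - 4)*atan(sqrt(3)*y/3) - 766080)/(1010800*(y - 4)) is an antiderivative of f.
Check: d/dy[(-348096*(y - 4)*log(y - 4) + 288800*(y - 4)*log(y - 2) - 5054*(y - 4)*log(y + 1) + 32175*(y - 4)*log(y**2 + 3) + 14550*sqrt(3)*(y - 4)*atan(sqrt(3)*y/3) - 766080)/(1010800*(y - 4))] = (3*y**3 + 6*y**2)/(2*y**6 - 18*y**5 + 50*y**4 - 54*y**3 + 68*y**2 - 192) = f(y).
F(13/2) = -3108*log(5/2)/9025 - 144/475 - log(15/2)/200 + 291*sqrt(3)*atan(13*sqrt(3)/6)/20216 + 1287*log(181/4)/40432 + 2*log(9/2)/7; F(11/2) = -48/95 - 3108*log(3/2)/9025 - log(13/2)/200 + 291*sqrt(3)*atan(11*sqrt(3)/6)/20216 + 1287*log(133/4)/40432 + 2*log(7/2)/7.
Integral = F(13/2) - F(11/2) = -2*log(7/2)/7 - 3108*log(5/2)/9025 - 1287*log(133/4)/40432 - 291*sqrt(3)*atan(11*sqrt(3)/6)/20216 - log(15/2)/200 + log(13/2)/200 + 291*sqrt(3)*atan(13*sqrt(3)/6)/20216 + 1287*log(181/4)/40432 + 3108*log(3/2)/9025 + 96/475 + 2*log(9/2)/7.

Antiderivative: F(y) = (-348096*(y - 4)*log(y - 4) + 288800*(y - 4)*log(y - 2) - 5054*(y - 4)*log(y + 1) + 32175*(y - 4)*log(y**2 + 3) + 14550*sqrt(3)*(y - 4)*atan(sqrt(3)*y/3) - 766080)/(1010800*(y - 4)); value = -2*log(7/2)/7 - 3108*log(5/2)/9025 - 1287*log(133/4)/40432 - 291*sqrt(3)*atan(11*sqrt(3)/6)/20216 - log(15/2)/200 + log(13/2)/200 + 291*sqrt(3)*atan(13*sqrt(3)/6)/20216 + 1287*log(181/4)/40432 + 3108*log(3/2)/9025 + 96/475 + 2*log(9/2)/7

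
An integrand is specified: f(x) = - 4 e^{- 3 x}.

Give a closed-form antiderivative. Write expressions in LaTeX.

An antiderivative is F(x) = \frac{4 e^{- 3 x}}{3}.

A candidate is checked by its d/dx: the result must match f(x).
Check: d/dx[\frac{4 e^{- 3 x}}{3}] = - 4 e^{- 3 x} = f(x).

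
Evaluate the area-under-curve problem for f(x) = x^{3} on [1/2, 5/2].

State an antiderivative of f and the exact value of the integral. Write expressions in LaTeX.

Antiderivative: F(x) = \frac{x^{4}}{4}; value = \frac{39}{4}

Any candidate F(x) must reproduce f(x) exactly when differentiated.
F(x) = \frac{x^{4}}{4} is an antiderivative of f.
Check: d/dx[\frac{x^{4}}{4}] = x^{3} = f(x).
F(5/2) = \frac{625}{64}; F(1/2) = \frac{1}{64}.
Integral = F(5/2) - F(1/2) = \frac{39}{4}.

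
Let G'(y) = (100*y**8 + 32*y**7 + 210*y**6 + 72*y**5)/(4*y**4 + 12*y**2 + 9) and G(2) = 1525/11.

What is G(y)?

G(y) = -4*y**6*(-5*y/2 - 1)/(2*y**2 + 3) - 1

Recover the given G'(y) by differentiating a candidate G(y); any mismatch rules it out.
A general antiderivative is -4*y**6*(-5*y/2 - 1)/(2*y**2 + 3) + C.
The condition gives C = 1525/11 - (1536/11) = -1.
So G(y) = -4*y**6*(-5*y/2 - 1)/(2*y**2 + 3) - 1.
Check: d/dy[-4*y**6*(-5*y/2 - 1)/(2*y**2 + 3) - 1] = (100*y**8 + 32*y**7 + 210*y**6 + 72*y**5)/(4*y**4 + 12*y**2 + 9) = G'(y).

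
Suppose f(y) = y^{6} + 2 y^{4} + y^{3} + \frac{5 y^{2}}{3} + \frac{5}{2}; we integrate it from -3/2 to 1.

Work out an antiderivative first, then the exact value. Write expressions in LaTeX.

Integrate term by term and add the pieces.
F(y) = \frac{y^{7}}{7} + \frac{2 y^{5}}{5} + \frac{y^{4}}{4} + \frac{5 y^{3}}{9} + \frac{5 y}{2} is an antiderivative of f.
Check: d/dy[\frac{y^{7}}{7} + \frac{2 y^{5}}{5} + \frac{y^{4}}{4} + \frac{5 y^{3}}{9} + \frac{5 y}{2}] = y^{6} + 2 y^{4} + y^{3} + \frac{5 y^{2}}{3} + \frac{5}{2} = f(y).
F(1) = \frac{4849}{1260}; F(-3/2) = - \frac{44073}{4480}.
Integral = F(1) - F(-3/2) = \frac{110365}{8064}.

Antiderivative: F(y) = \frac{y^{7}}{7} + \frac{2 y^{5}}{5} + \frac{y^{4}}{4} + \frac{5 y^{3}}{9} + \frac{5 y}{2}; value = \frac{110365}{8064}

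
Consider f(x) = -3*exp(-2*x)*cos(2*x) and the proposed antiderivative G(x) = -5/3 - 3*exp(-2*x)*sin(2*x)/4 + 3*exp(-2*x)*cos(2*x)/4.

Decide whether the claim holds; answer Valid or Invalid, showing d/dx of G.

d/dx[G] = -3*exp(-2*x)*cos(2*x)
This equals f(x) exactly, so the claim holds.

Valid. The derivative of G reproduces f.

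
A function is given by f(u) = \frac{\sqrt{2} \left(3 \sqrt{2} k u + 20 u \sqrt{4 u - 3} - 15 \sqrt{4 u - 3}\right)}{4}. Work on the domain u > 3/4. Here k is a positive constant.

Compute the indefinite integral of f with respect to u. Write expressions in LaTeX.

Whatever form F(u) takes, F'(u) = f(u) is non-negotiable.
Check: d/du[\frac{3 k u^{2}}{4} + 4 u^{2} \sqrt{2 u - \frac{3}{2}} - 6 u \sqrt{2 u - \frac{3}{2}} + \frac{9 \sqrt{2 u - \frac{3}{2}}}{4}] = \frac{\sqrt{2} \left(3 \sqrt{2} k u \sqrt{4 u - 3} + 80 u^{2} - 120 u + 45\right)}{4 \sqrt{4 u - 3}}, which equals f(u).

F(u) = \frac{3 k u^{2}}{4} + 4 u^{2} \sqrt{2 u - \frac{3}{2}} - 6 u \sqrt{2 u - \frac{3}{2}} + \frac{9 \sqrt{2 u - \frac{3}{2}}}{4} + C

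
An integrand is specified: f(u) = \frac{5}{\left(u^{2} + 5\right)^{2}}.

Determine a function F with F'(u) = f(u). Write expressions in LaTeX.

Check any antiderivative F(u) by computing F'(u) and comparing it with f(u).
Check: d/du[\frac{\sqrt{5} u^{2} \operatorname{atan}{\left(\frac{\sqrt{5} u}{5} \right)} + 5 u + 5 \sqrt{5} \operatorname{atan}{\left(\frac{\sqrt{5} u}{5} \right)}}{10 \left(u^{2} + 5\right)}] = \frac{5}{u^{4} + 10 u^{2} + 25}, which equals f(u).

An antiderivative is F(u) = \frac{\sqrt{5} u^{2} \operatorname{atan}{\left(\frac{\sqrt{5} u}{5} \right)} + 5 u + 5 \sqrt{5} \operatorname{atan}{\left(\frac{\sqrt{5} u}{5} \right)}}{10 \left(u^{2} + 5\right)}.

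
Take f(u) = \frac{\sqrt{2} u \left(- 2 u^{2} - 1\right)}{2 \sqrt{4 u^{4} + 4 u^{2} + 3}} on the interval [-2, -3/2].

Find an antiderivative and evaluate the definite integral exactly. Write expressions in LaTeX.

f matches the chain-rule pattern g'(h)*h' with inner function h(u) = 2 u^{4} + 2 u^{2} + \frac{3}{2}; substituting w = h(u) collapses the integral.
F(u) = - \frac{\sqrt{2 u^{4} + 2 u^{2} + \frac{3}{2}}}{4} is an antiderivative of f.
Check: d/du[- \frac{\sqrt{2 u^{4} + 2 u^{2} + \frac{3}{2}}}{4}] = \frac{- 2 \sqrt{2} u^{3} - \sqrt{2} u}{2 \sqrt{4 u^{4} + 4 u^{2} + 3}}, which equals f(u).
F(-3/2) = - \frac{\sqrt{258}}{16}; F(-2) = - \frac{\sqrt{166}}{8}.
Integral = F(-3/2) - F(-2) = - \frac{\sqrt{258}}{16} + \frac{\sqrt{166}}{8}.

Antiderivative: F(u) = - \frac{\sqrt{2 u^{4} + 2 u^{2} + \frac{3}{2}}}{4}; value = - \frac{\sqrt{258}}{16} + \frac{\sqrt{166}}{8}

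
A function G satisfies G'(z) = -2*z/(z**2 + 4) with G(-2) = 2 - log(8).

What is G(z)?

The substitution u = z**2 + 4 works: G'(z) is exactly (dG/du)*(du/dz) for that inner function.
A general antiderivative is -log(z**2 + 4) + C.
The condition gives C = 2 - log(8) - (-log(8)) = 2.
So G(z) = 2 - log(z**2 + 4).
Check: d/dz[2 - log(z**2 + 4)] = -2*z/(z**2 + 4) = G'(z).

G(z) = 2 - log(z**2 + 4)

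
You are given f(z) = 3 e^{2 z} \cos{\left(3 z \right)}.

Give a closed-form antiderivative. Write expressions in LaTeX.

Since d/dz undoes antidifferentiation here, F'(z) = f(z) is required of F(z).
Check: d/dz[\frac{9 e^{2 z} \sin{\left(3 z \right)}}{13} + \frac{6 e^{2 z} \cos{\left(3 z \right)}}{13}] = 3 e^{2 z} \cos{\left(3 z \right)} = f(z).

An antiderivative is F(z) = \frac{9 e^{2 z} \sin{\left(3 z \right)}}{13} + \frac{6 e^{2 z} \cos{\left(3 z \right)}}{13}.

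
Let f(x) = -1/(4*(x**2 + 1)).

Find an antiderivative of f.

Recover f(x) by differentiating a candidate F(x); any mismatch rules it out.
Check: d/dx[-atan(x)/4] = -1/(4*x**2 + 4), which equals f(x).

An antiderivative is F(x) = -atan(x)/4.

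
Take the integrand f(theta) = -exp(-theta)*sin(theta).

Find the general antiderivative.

F(theta) = (sin(theta) + cos(theta))*exp(-theta)/2 + C

Any candidate F(theta) must reproduce f(theta) exactly when differentiated.
Check: d/dtheta[(sin(theta) + cos(theta))*exp(-theta)/2] = -exp(-theta)*sin(theta) = f(theta).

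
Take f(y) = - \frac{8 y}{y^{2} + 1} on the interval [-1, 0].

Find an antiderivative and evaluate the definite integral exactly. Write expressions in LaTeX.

The substitution u = 2 y^{2} + 2 works: f is exactly (dF/du)*(du/dy) for that inner function.
F(y) = - 4 \log{\left(2 y^{2} + 2 \right)} is an antiderivative of f.
Check: d/dy[- 4 \log{\left(2 y^{2} + 2 \right)}] = - \frac{8 y}{y^{2} + 1} = f(y).
F(0) = - 4 \log{\left(2 \right)}; F(-1) = - 4 \log{\left(4 \right)}.
Integral = F(0) - F(-1) = - 4 \log{\left(2 \right)} + 4 \log{\left(4 \right)}.

Antiderivative: F(y) = - 4 \log{\left(2 y^{2} + 2 \right)}; value = - 4 \log{\left(2 \right)} + 4 \log{\left(4 \right)}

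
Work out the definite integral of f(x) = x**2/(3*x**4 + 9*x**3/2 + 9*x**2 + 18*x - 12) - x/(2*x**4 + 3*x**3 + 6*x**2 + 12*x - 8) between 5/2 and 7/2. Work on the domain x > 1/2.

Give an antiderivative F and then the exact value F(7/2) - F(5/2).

Antiderivative: F(x) = -4*log(x - 1/2)/255 - 7*log(x + 2)/60 + 9*log(x**2 + 4)/136 + 11*atan(x/2)/204; value = -7*log(11/2)/60 - 9*log(41/4)/136 - 11*atan(5/4)/204 - 4*log(3)/255 + 4*log(2)/255 + 11*atan(7/4)/204 + 7*log(9/2)/60 + 9*log(65/4)/136

The denominator factors as 3*(x + 2)*(2*x - 1)*(x**2 + 4); partial fractions split f into directly integrable pieces: (27*x + 22)/(204*(x**2 + 4)) - 8/(255*(2*x - 1)) - 7/(60*(x + 2)).
F(x) = -4*log(x - 1/2)/255 - 7*log(x + 2)/60 + 9*log(x**2 + 4)/136 + 11*atan(x/2)/204 is an antiderivative of f.
Check: d/dx[-4*log(x - 1/2)/255 - 7*log(x + 2)/60 + 9*log(x**2 + 4)/136 + 11*atan(x/2)/204] = (2*x**2 - 3*x)/(6*x**4 + 9*x**3 + 18*x**2 + 36*x - 24), which equals f(x).
F(7/2) = -7*log(11/2)/60 - 4*log(3)/255 + 11*atan(7/4)/204 + 9*log(65/4)/136; F(5/2) = -7*log(9/2)/60 - 4*log(2)/255 + 11*atan(5/4)/204 + 9*log(41/4)/136.
Integral = F(7/2) - F(5/2) = -7*log(11/2)/60 - 9*log(41/4)/136 - 11*atan(5/4)/204 - 4*log(3)/255 + 4*log(2)/255 + 11*atan(7/4)/204 + 7*log(9/2)/60 + 9*log(65/4)/136.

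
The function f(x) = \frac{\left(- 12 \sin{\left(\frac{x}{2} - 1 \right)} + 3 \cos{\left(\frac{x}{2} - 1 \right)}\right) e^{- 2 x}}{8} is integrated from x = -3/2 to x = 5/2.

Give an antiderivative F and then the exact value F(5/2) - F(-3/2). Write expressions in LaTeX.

f has the shape u'v + uv' for u = \frac{3 e^{- 2 x}}{4} and v = \sin{\left(\frac{x}{2} - 1 \right)} — it is the derivative of the product u*v.
F(x) = \frac{3 e^{- 2 x} \sin{\left(\frac{x}{2} - 1 \right)}}{4} is an antiderivative of f.
Check: d/dx[\frac{3 e^{- 2 x} \sin{\left(\frac{x}{2} - 1 \right)}}{4}] = \frac{\left(- 12 \sin{\left(\frac{x}{2} - 1 \right)} + 3 \cos{\left(\frac{x}{2} - 1 \right)}\right) e^{- 2 x}}{8} = f(x).
F(5/2) = \frac{3 \sin{\left(\frac{1}{4} \right)}}{4 e^{5}}; F(-3/2) = - \frac{3 e^{3} \sin{\left(\frac{7}{4} \right)}}{4}.
Integral = F(5/2) - F(-3/2) = \frac{3 \sin{\left(\frac{1}{4} \right)}}{4 e^{5}} + \frac{3 e^{3} \sin{\left(\frac{7}{4} \right)}}{4}.

Antiderivative: F(x) = \frac{3 e^{- 2 x} \sin{\left(\frac{x}{2} - 1 \right)}}{4}; value = \frac{3 \sin{\left(\frac{1}{4} \right)}}{4 e^{5}} + \frac{3 e^{3} \sin{\left(\frac{7}{4} \right)}}{4}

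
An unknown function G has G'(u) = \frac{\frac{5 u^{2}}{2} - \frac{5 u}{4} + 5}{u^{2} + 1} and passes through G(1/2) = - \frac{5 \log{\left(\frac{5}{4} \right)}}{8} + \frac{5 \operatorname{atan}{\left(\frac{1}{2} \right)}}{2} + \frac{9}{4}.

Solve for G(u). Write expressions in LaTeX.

For G(u) to be correct, d/du[G] must agree with the stated G'(u) identically.
A general antiderivative is \frac{5 u}{2} - \frac{5 \log{\left(u^{2} + 1 \right)}}{8} + \frac{5 \operatorname{atan}{\left(u \right)}}{2} + C.
The condition gives C = - \frac{5 \log{\left(\frac{5}{4} \right)}}{8} + \frac{5 \operatorname{atan}{\left(\frac{1}{2} \right)}}{2} + \frac{9}{4} - (- \frac{5 \log{\left(\frac{5}{4} \right)}}{8} + \frac{5 \operatorname{atan}{\left(\frac{1}{2} \right)}}{2} + \frac{5}{4}) = 1.
So G(u) = \frac{20 u - 5 \log{\left(u^{2} + 1 \right)} + 20 \operatorname{atan}{\left(u \right)} + 8}{8}.
Check: d/du[\frac{20 u - 5 \log{\left(u^{2} + 1 \right)} + 20 \operatorname{atan}{\left(u \right)} + 8}{8}] = \frac{10 u^{2} - 5 u + 20}{4 u^{2} + 4}, which equals G'(u).

G(u) = \frac{20 u - 5 \log{\left(u^{2} + 1 \right)} + 20 \operatorname{atan}{\left(u \right)} + 8}{8}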